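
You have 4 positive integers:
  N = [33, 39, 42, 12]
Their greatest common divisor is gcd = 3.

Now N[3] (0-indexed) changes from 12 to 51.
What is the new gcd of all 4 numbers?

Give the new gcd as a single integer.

Answer: 3

Derivation:
Numbers: [33, 39, 42, 12], gcd = 3
Change: index 3, 12 -> 51
gcd of the OTHER numbers (without index 3): gcd([33, 39, 42]) = 3
New gcd = gcd(g_others, new_val) = gcd(3, 51) = 3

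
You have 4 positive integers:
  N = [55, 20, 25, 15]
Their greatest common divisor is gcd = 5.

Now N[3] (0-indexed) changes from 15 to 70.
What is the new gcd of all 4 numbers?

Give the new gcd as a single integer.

Answer: 5

Derivation:
Numbers: [55, 20, 25, 15], gcd = 5
Change: index 3, 15 -> 70
gcd of the OTHER numbers (without index 3): gcd([55, 20, 25]) = 5
New gcd = gcd(g_others, new_val) = gcd(5, 70) = 5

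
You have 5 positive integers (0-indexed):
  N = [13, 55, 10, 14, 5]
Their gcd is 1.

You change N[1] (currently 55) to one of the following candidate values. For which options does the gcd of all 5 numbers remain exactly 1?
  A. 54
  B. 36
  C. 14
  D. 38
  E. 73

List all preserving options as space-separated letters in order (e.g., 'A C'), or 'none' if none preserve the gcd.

Answer: A B C D E

Derivation:
Old gcd = 1; gcd of others (without N[1]) = 1
New gcd for candidate v: gcd(1, v). Preserves old gcd iff gcd(1, v) = 1.
  Option A: v=54, gcd(1,54)=1 -> preserves
  Option B: v=36, gcd(1,36)=1 -> preserves
  Option C: v=14, gcd(1,14)=1 -> preserves
  Option D: v=38, gcd(1,38)=1 -> preserves
  Option E: v=73, gcd(1,73)=1 -> preserves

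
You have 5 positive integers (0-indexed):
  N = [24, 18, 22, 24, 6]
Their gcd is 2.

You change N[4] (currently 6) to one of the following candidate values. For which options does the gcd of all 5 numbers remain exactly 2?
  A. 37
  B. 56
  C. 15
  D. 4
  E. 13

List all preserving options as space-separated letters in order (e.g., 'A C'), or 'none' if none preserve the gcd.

Answer: B D

Derivation:
Old gcd = 2; gcd of others (without N[4]) = 2
New gcd for candidate v: gcd(2, v). Preserves old gcd iff gcd(2, v) = 2.
  Option A: v=37, gcd(2,37)=1 -> changes
  Option B: v=56, gcd(2,56)=2 -> preserves
  Option C: v=15, gcd(2,15)=1 -> changes
  Option D: v=4, gcd(2,4)=2 -> preserves
  Option E: v=13, gcd(2,13)=1 -> changes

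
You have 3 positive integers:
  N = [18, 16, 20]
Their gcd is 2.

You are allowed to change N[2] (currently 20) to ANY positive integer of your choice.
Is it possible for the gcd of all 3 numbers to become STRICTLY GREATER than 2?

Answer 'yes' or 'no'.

Answer: no

Derivation:
Current gcd = 2
gcd of all OTHER numbers (without N[2]=20): gcd([18, 16]) = 2
The new gcd after any change is gcd(2, new_value).
This can be at most 2.
Since 2 = old gcd 2, the gcd can only stay the same or decrease.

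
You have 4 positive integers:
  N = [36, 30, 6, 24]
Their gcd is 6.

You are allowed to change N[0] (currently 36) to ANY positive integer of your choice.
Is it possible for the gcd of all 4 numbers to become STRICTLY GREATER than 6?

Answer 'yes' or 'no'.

Answer: no

Derivation:
Current gcd = 6
gcd of all OTHER numbers (without N[0]=36): gcd([30, 6, 24]) = 6
The new gcd after any change is gcd(6, new_value).
This can be at most 6.
Since 6 = old gcd 6, the gcd can only stay the same or decrease.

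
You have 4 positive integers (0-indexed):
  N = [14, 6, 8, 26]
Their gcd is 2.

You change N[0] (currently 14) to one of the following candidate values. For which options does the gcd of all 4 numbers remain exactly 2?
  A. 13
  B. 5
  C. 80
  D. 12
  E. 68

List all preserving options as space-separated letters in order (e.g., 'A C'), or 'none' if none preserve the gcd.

Answer: C D E

Derivation:
Old gcd = 2; gcd of others (without N[0]) = 2
New gcd for candidate v: gcd(2, v). Preserves old gcd iff gcd(2, v) = 2.
  Option A: v=13, gcd(2,13)=1 -> changes
  Option B: v=5, gcd(2,5)=1 -> changes
  Option C: v=80, gcd(2,80)=2 -> preserves
  Option D: v=12, gcd(2,12)=2 -> preserves
  Option E: v=68, gcd(2,68)=2 -> preserves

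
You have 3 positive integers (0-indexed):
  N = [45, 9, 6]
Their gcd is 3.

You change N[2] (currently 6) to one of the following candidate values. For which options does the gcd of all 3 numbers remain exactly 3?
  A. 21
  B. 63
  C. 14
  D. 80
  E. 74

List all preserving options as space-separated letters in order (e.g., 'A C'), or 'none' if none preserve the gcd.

Answer: A

Derivation:
Old gcd = 3; gcd of others (without N[2]) = 9
New gcd for candidate v: gcd(9, v). Preserves old gcd iff gcd(9, v) = 3.
  Option A: v=21, gcd(9,21)=3 -> preserves
  Option B: v=63, gcd(9,63)=9 -> changes
  Option C: v=14, gcd(9,14)=1 -> changes
  Option D: v=80, gcd(9,80)=1 -> changes
  Option E: v=74, gcd(9,74)=1 -> changes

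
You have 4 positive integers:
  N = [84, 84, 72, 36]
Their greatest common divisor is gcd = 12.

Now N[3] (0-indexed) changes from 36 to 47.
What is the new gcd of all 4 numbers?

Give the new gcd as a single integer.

Numbers: [84, 84, 72, 36], gcd = 12
Change: index 3, 36 -> 47
gcd of the OTHER numbers (without index 3): gcd([84, 84, 72]) = 12
New gcd = gcd(g_others, new_val) = gcd(12, 47) = 1

Answer: 1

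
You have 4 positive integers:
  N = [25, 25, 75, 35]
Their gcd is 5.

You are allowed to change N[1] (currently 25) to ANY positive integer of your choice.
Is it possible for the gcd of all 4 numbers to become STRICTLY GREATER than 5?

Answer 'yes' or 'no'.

Answer: no

Derivation:
Current gcd = 5
gcd of all OTHER numbers (without N[1]=25): gcd([25, 75, 35]) = 5
The new gcd after any change is gcd(5, new_value).
This can be at most 5.
Since 5 = old gcd 5, the gcd can only stay the same or decrease.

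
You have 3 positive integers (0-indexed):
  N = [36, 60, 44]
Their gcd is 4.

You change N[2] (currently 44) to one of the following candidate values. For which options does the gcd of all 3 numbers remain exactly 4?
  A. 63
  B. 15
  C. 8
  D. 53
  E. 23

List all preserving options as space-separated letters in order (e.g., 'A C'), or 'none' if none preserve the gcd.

Old gcd = 4; gcd of others (without N[2]) = 12
New gcd for candidate v: gcd(12, v). Preserves old gcd iff gcd(12, v) = 4.
  Option A: v=63, gcd(12,63)=3 -> changes
  Option B: v=15, gcd(12,15)=3 -> changes
  Option C: v=8, gcd(12,8)=4 -> preserves
  Option D: v=53, gcd(12,53)=1 -> changes
  Option E: v=23, gcd(12,23)=1 -> changes

Answer: C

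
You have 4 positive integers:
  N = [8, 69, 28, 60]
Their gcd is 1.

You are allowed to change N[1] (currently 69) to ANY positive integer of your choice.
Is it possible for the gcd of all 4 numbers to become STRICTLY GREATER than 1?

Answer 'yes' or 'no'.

Current gcd = 1
gcd of all OTHER numbers (without N[1]=69): gcd([8, 28, 60]) = 4
The new gcd after any change is gcd(4, new_value).
This can be at most 4.
Since 4 > old gcd 1, the gcd CAN increase (e.g., set N[1] = 4).

Answer: yes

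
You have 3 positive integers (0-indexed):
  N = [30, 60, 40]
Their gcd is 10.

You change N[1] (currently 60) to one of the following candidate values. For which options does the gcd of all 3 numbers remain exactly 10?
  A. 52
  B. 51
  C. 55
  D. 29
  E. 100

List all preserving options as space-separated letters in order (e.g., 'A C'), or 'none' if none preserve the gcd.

Old gcd = 10; gcd of others (without N[1]) = 10
New gcd for candidate v: gcd(10, v). Preserves old gcd iff gcd(10, v) = 10.
  Option A: v=52, gcd(10,52)=2 -> changes
  Option B: v=51, gcd(10,51)=1 -> changes
  Option C: v=55, gcd(10,55)=5 -> changes
  Option D: v=29, gcd(10,29)=1 -> changes
  Option E: v=100, gcd(10,100)=10 -> preserves

Answer: E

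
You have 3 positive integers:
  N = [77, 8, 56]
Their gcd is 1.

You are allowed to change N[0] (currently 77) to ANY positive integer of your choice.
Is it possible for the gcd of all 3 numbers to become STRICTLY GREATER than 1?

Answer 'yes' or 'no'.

Current gcd = 1
gcd of all OTHER numbers (without N[0]=77): gcd([8, 56]) = 8
The new gcd after any change is gcd(8, new_value).
This can be at most 8.
Since 8 > old gcd 1, the gcd CAN increase (e.g., set N[0] = 8).

Answer: yes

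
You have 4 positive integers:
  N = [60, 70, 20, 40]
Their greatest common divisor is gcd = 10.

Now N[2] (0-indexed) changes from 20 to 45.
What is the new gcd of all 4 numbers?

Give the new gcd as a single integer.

Numbers: [60, 70, 20, 40], gcd = 10
Change: index 2, 20 -> 45
gcd of the OTHER numbers (without index 2): gcd([60, 70, 40]) = 10
New gcd = gcd(g_others, new_val) = gcd(10, 45) = 5

Answer: 5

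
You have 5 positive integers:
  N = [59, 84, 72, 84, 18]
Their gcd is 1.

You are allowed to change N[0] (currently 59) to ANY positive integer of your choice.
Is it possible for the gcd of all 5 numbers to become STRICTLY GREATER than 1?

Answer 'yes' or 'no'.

Current gcd = 1
gcd of all OTHER numbers (without N[0]=59): gcd([84, 72, 84, 18]) = 6
The new gcd after any change is gcd(6, new_value).
This can be at most 6.
Since 6 > old gcd 1, the gcd CAN increase (e.g., set N[0] = 6).

Answer: yes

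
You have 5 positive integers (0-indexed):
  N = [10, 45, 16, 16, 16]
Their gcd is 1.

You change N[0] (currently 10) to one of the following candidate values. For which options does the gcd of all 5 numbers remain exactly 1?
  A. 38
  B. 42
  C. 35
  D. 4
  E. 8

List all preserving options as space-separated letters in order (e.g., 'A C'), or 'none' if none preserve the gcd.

Answer: A B C D E

Derivation:
Old gcd = 1; gcd of others (without N[0]) = 1
New gcd for candidate v: gcd(1, v). Preserves old gcd iff gcd(1, v) = 1.
  Option A: v=38, gcd(1,38)=1 -> preserves
  Option B: v=42, gcd(1,42)=1 -> preserves
  Option C: v=35, gcd(1,35)=1 -> preserves
  Option D: v=4, gcd(1,4)=1 -> preserves
  Option E: v=8, gcd(1,8)=1 -> preserves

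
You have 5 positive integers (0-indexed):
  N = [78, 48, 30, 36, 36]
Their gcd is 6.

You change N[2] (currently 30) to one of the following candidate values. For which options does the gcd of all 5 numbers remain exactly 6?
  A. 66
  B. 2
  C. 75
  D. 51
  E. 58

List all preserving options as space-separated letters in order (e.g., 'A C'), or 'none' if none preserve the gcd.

Answer: A

Derivation:
Old gcd = 6; gcd of others (without N[2]) = 6
New gcd for candidate v: gcd(6, v). Preserves old gcd iff gcd(6, v) = 6.
  Option A: v=66, gcd(6,66)=6 -> preserves
  Option B: v=2, gcd(6,2)=2 -> changes
  Option C: v=75, gcd(6,75)=3 -> changes
  Option D: v=51, gcd(6,51)=3 -> changes
  Option E: v=58, gcd(6,58)=2 -> changes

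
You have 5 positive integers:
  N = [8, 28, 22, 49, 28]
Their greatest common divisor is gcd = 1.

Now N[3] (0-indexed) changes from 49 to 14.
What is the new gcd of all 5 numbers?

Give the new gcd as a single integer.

Numbers: [8, 28, 22, 49, 28], gcd = 1
Change: index 3, 49 -> 14
gcd of the OTHER numbers (without index 3): gcd([8, 28, 22, 28]) = 2
New gcd = gcd(g_others, new_val) = gcd(2, 14) = 2

Answer: 2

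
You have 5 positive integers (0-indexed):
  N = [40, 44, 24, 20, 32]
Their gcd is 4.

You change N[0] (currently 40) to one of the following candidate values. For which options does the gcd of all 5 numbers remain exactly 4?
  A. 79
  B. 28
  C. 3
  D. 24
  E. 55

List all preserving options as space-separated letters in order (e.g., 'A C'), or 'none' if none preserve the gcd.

Old gcd = 4; gcd of others (without N[0]) = 4
New gcd for candidate v: gcd(4, v). Preserves old gcd iff gcd(4, v) = 4.
  Option A: v=79, gcd(4,79)=1 -> changes
  Option B: v=28, gcd(4,28)=4 -> preserves
  Option C: v=3, gcd(4,3)=1 -> changes
  Option D: v=24, gcd(4,24)=4 -> preserves
  Option E: v=55, gcd(4,55)=1 -> changes

Answer: B D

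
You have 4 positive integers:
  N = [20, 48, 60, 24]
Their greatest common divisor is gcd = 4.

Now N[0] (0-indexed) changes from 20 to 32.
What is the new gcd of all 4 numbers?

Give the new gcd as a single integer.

Numbers: [20, 48, 60, 24], gcd = 4
Change: index 0, 20 -> 32
gcd of the OTHER numbers (without index 0): gcd([48, 60, 24]) = 12
New gcd = gcd(g_others, new_val) = gcd(12, 32) = 4

Answer: 4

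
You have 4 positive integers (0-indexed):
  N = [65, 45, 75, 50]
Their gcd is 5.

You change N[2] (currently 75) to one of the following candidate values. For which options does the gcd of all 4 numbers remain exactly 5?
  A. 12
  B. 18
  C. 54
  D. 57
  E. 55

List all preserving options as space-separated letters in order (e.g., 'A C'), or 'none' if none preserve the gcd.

Answer: E

Derivation:
Old gcd = 5; gcd of others (without N[2]) = 5
New gcd for candidate v: gcd(5, v). Preserves old gcd iff gcd(5, v) = 5.
  Option A: v=12, gcd(5,12)=1 -> changes
  Option B: v=18, gcd(5,18)=1 -> changes
  Option C: v=54, gcd(5,54)=1 -> changes
  Option D: v=57, gcd(5,57)=1 -> changes
  Option E: v=55, gcd(5,55)=5 -> preserves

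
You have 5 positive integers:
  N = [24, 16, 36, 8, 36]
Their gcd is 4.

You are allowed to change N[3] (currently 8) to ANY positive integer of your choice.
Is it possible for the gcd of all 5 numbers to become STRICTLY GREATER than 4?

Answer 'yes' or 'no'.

Current gcd = 4
gcd of all OTHER numbers (without N[3]=8): gcd([24, 16, 36, 36]) = 4
The new gcd after any change is gcd(4, new_value).
This can be at most 4.
Since 4 = old gcd 4, the gcd can only stay the same or decrease.

Answer: no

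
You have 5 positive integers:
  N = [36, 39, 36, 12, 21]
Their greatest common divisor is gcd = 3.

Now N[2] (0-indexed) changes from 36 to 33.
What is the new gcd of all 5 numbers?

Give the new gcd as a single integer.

Answer: 3

Derivation:
Numbers: [36, 39, 36, 12, 21], gcd = 3
Change: index 2, 36 -> 33
gcd of the OTHER numbers (without index 2): gcd([36, 39, 12, 21]) = 3
New gcd = gcd(g_others, new_val) = gcd(3, 33) = 3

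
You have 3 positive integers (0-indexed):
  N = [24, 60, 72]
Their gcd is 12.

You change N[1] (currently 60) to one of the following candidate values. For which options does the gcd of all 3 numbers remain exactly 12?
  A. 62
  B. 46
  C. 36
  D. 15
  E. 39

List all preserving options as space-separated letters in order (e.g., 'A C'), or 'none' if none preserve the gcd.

Old gcd = 12; gcd of others (without N[1]) = 24
New gcd for candidate v: gcd(24, v). Preserves old gcd iff gcd(24, v) = 12.
  Option A: v=62, gcd(24,62)=2 -> changes
  Option B: v=46, gcd(24,46)=2 -> changes
  Option C: v=36, gcd(24,36)=12 -> preserves
  Option D: v=15, gcd(24,15)=3 -> changes
  Option E: v=39, gcd(24,39)=3 -> changes

Answer: C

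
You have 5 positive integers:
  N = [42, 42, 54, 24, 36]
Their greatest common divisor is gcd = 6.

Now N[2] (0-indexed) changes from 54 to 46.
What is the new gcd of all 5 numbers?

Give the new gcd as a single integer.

Answer: 2

Derivation:
Numbers: [42, 42, 54, 24, 36], gcd = 6
Change: index 2, 54 -> 46
gcd of the OTHER numbers (without index 2): gcd([42, 42, 24, 36]) = 6
New gcd = gcd(g_others, new_val) = gcd(6, 46) = 2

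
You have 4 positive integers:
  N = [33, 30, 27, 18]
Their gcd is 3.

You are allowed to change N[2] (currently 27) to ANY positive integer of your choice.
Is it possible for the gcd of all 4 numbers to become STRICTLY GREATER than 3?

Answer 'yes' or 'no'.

Answer: no

Derivation:
Current gcd = 3
gcd of all OTHER numbers (without N[2]=27): gcd([33, 30, 18]) = 3
The new gcd after any change is gcd(3, new_value).
This can be at most 3.
Since 3 = old gcd 3, the gcd can only stay the same or decrease.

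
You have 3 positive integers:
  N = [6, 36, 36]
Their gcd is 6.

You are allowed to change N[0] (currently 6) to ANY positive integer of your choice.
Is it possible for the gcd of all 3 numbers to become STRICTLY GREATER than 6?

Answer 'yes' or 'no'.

Answer: yes

Derivation:
Current gcd = 6
gcd of all OTHER numbers (without N[0]=6): gcd([36, 36]) = 36
The new gcd after any change is gcd(36, new_value).
This can be at most 36.
Since 36 > old gcd 6, the gcd CAN increase (e.g., set N[0] = 36).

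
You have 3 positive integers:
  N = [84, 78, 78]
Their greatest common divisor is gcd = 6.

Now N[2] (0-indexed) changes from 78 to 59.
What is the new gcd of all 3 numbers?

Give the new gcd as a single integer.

Answer: 1

Derivation:
Numbers: [84, 78, 78], gcd = 6
Change: index 2, 78 -> 59
gcd of the OTHER numbers (without index 2): gcd([84, 78]) = 6
New gcd = gcd(g_others, new_val) = gcd(6, 59) = 1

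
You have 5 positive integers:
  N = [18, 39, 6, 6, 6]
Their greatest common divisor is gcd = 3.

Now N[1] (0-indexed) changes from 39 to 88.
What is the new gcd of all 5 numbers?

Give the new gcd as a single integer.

Answer: 2

Derivation:
Numbers: [18, 39, 6, 6, 6], gcd = 3
Change: index 1, 39 -> 88
gcd of the OTHER numbers (without index 1): gcd([18, 6, 6, 6]) = 6
New gcd = gcd(g_others, new_val) = gcd(6, 88) = 2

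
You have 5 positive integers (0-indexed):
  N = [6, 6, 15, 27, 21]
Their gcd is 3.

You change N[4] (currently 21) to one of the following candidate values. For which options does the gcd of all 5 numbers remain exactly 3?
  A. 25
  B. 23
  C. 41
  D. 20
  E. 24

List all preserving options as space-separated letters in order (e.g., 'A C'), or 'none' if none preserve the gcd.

Answer: E

Derivation:
Old gcd = 3; gcd of others (without N[4]) = 3
New gcd for candidate v: gcd(3, v). Preserves old gcd iff gcd(3, v) = 3.
  Option A: v=25, gcd(3,25)=1 -> changes
  Option B: v=23, gcd(3,23)=1 -> changes
  Option C: v=41, gcd(3,41)=1 -> changes
  Option D: v=20, gcd(3,20)=1 -> changes
  Option E: v=24, gcd(3,24)=3 -> preserves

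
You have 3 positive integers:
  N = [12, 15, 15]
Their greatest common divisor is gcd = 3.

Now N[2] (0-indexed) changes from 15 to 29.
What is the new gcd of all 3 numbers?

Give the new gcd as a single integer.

Answer: 1

Derivation:
Numbers: [12, 15, 15], gcd = 3
Change: index 2, 15 -> 29
gcd of the OTHER numbers (without index 2): gcd([12, 15]) = 3
New gcd = gcd(g_others, new_val) = gcd(3, 29) = 1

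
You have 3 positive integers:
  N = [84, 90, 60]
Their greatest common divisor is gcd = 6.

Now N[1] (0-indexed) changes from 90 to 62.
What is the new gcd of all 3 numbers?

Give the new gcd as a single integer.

Numbers: [84, 90, 60], gcd = 6
Change: index 1, 90 -> 62
gcd of the OTHER numbers (without index 1): gcd([84, 60]) = 12
New gcd = gcd(g_others, new_val) = gcd(12, 62) = 2

Answer: 2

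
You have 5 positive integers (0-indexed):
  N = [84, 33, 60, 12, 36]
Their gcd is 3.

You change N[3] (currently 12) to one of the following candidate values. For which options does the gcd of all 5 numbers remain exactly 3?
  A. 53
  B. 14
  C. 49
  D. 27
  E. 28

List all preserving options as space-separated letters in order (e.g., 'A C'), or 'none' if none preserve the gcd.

Old gcd = 3; gcd of others (without N[3]) = 3
New gcd for candidate v: gcd(3, v). Preserves old gcd iff gcd(3, v) = 3.
  Option A: v=53, gcd(3,53)=1 -> changes
  Option B: v=14, gcd(3,14)=1 -> changes
  Option C: v=49, gcd(3,49)=1 -> changes
  Option D: v=27, gcd(3,27)=3 -> preserves
  Option E: v=28, gcd(3,28)=1 -> changes

Answer: D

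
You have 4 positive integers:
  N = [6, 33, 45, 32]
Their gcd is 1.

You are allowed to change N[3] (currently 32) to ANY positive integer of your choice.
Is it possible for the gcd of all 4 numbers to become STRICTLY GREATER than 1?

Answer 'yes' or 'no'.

Current gcd = 1
gcd of all OTHER numbers (without N[3]=32): gcd([6, 33, 45]) = 3
The new gcd after any change is gcd(3, new_value).
This can be at most 3.
Since 3 > old gcd 1, the gcd CAN increase (e.g., set N[3] = 3).

Answer: yes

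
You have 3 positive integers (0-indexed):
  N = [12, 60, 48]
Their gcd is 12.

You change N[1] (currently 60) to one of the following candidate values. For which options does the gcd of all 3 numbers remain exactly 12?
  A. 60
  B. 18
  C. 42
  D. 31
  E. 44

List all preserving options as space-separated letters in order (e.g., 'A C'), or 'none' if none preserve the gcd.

Answer: A

Derivation:
Old gcd = 12; gcd of others (without N[1]) = 12
New gcd for candidate v: gcd(12, v). Preserves old gcd iff gcd(12, v) = 12.
  Option A: v=60, gcd(12,60)=12 -> preserves
  Option B: v=18, gcd(12,18)=6 -> changes
  Option C: v=42, gcd(12,42)=6 -> changes
  Option D: v=31, gcd(12,31)=1 -> changes
  Option E: v=44, gcd(12,44)=4 -> changes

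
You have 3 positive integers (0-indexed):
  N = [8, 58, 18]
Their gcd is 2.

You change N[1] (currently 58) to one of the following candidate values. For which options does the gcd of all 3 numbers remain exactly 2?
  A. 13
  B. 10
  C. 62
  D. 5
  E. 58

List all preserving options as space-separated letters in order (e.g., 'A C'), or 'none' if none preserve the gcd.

Answer: B C E

Derivation:
Old gcd = 2; gcd of others (without N[1]) = 2
New gcd for candidate v: gcd(2, v). Preserves old gcd iff gcd(2, v) = 2.
  Option A: v=13, gcd(2,13)=1 -> changes
  Option B: v=10, gcd(2,10)=2 -> preserves
  Option C: v=62, gcd(2,62)=2 -> preserves
  Option D: v=5, gcd(2,5)=1 -> changes
  Option E: v=58, gcd(2,58)=2 -> preserves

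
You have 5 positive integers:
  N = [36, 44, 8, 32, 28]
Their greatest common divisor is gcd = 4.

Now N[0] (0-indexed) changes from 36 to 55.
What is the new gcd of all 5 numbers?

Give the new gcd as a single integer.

Answer: 1

Derivation:
Numbers: [36, 44, 8, 32, 28], gcd = 4
Change: index 0, 36 -> 55
gcd of the OTHER numbers (without index 0): gcd([44, 8, 32, 28]) = 4
New gcd = gcd(g_others, new_val) = gcd(4, 55) = 1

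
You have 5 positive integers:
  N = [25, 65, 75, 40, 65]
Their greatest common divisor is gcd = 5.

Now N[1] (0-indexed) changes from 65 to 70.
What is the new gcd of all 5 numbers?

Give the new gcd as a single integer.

Numbers: [25, 65, 75, 40, 65], gcd = 5
Change: index 1, 65 -> 70
gcd of the OTHER numbers (without index 1): gcd([25, 75, 40, 65]) = 5
New gcd = gcd(g_others, new_val) = gcd(5, 70) = 5

Answer: 5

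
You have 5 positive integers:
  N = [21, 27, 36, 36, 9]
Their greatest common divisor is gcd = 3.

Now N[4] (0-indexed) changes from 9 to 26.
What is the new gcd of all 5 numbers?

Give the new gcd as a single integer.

Answer: 1

Derivation:
Numbers: [21, 27, 36, 36, 9], gcd = 3
Change: index 4, 9 -> 26
gcd of the OTHER numbers (without index 4): gcd([21, 27, 36, 36]) = 3
New gcd = gcd(g_others, new_val) = gcd(3, 26) = 1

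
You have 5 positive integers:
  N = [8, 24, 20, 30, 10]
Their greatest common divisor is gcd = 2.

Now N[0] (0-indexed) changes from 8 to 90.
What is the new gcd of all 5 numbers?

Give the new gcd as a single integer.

Numbers: [8, 24, 20, 30, 10], gcd = 2
Change: index 0, 8 -> 90
gcd of the OTHER numbers (without index 0): gcd([24, 20, 30, 10]) = 2
New gcd = gcd(g_others, new_val) = gcd(2, 90) = 2

Answer: 2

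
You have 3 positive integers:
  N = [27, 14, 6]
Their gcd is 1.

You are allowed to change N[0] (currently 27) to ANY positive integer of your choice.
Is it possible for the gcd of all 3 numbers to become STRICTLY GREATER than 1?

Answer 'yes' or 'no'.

Current gcd = 1
gcd of all OTHER numbers (without N[0]=27): gcd([14, 6]) = 2
The new gcd after any change is gcd(2, new_value).
This can be at most 2.
Since 2 > old gcd 1, the gcd CAN increase (e.g., set N[0] = 2).

Answer: yes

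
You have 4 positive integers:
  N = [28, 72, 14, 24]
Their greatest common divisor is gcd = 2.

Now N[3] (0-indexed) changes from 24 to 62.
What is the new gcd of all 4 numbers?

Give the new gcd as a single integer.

Answer: 2

Derivation:
Numbers: [28, 72, 14, 24], gcd = 2
Change: index 3, 24 -> 62
gcd of the OTHER numbers (without index 3): gcd([28, 72, 14]) = 2
New gcd = gcd(g_others, new_val) = gcd(2, 62) = 2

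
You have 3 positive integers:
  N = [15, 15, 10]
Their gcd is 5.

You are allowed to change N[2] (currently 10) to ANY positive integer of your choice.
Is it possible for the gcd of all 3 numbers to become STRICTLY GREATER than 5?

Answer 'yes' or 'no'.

Answer: yes

Derivation:
Current gcd = 5
gcd of all OTHER numbers (without N[2]=10): gcd([15, 15]) = 15
The new gcd after any change is gcd(15, new_value).
This can be at most 15.
Since 15 > old gcd 5, the gcd CAN increase (e.g., set N[2] = 15).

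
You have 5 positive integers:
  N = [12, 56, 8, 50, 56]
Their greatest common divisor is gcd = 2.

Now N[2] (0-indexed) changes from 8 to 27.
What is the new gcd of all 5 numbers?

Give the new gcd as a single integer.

Numbers: [12, 56, 8, 50, 56], gcd = 2
Change: index 2, 8 -> 27
gcd of the OTHER numbers (without index 2): gcd([12, 56, 50, 56]) = 2
New gcd = gcd(g_others, new_val) = gcd(2, 27) = 1

Answer: 1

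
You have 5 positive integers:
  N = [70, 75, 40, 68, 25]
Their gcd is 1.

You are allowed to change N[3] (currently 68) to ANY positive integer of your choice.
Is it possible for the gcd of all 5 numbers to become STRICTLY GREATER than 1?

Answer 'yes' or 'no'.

Answer: yes

Derivation:
Current gcd = 1
gcd of all OTHER numbers (without N[3]=68): gcd([70, 75, 40, 25]) = 5
The new gcd after any change is gcd(5, new_value).
This can be at most 5.
Since 5 > old gcd 1, the gcd CAN increase (e.g., set N[3] = 5).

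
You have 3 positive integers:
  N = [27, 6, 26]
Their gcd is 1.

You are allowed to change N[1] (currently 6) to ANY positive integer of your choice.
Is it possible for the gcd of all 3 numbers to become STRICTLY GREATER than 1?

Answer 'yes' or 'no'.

Current gcd = 1
gcd of all OTHER numbers (without N[1]=6): gcd([27, 26]) = 1
The new gcd after any change is gcd(1, new_value).
This can be at most 1.
Since 1 = old gcd 1, the gcd can only stay the same or decrease.

Answer: no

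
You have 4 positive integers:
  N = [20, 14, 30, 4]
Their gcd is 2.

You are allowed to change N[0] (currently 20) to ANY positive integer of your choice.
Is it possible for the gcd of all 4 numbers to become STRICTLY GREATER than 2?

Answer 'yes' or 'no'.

Current gcd = 2
gcd of all OTHER numbers (without N[0]=20): gcd([14, 30, 4]) = 2
The new gcd after any change is gcd(2, new_value).
This can be at most 2.
Since 2 = old gcd 2, the gcd can only stay the same or decrease.

Answer: no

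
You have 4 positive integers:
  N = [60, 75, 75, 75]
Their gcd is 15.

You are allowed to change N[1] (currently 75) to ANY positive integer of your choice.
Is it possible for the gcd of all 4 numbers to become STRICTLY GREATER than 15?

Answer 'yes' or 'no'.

Answer: no

Derivation:
Current gcd = 15
gcd of all OTHER numbers (without N[1]=75): gcd([60, 75, 75]) = 15
The new gcd after any change is gcd(15, new_value).
This can be at most 15.
Since 15 = old gcd 15, the gcd can only stay the same or decrease.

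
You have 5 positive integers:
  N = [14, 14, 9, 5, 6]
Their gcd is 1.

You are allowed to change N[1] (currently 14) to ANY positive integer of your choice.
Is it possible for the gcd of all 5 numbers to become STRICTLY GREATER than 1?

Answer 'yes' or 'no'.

Current gcd = 1
gcd of all OTHER numbers (without N[1]=14): gcd([14, 9, 5, 6]) = 1
The new gcd after any change is gcd(1, new_value).
This can be at most 1.
Since 1 = old gcd 1, the gcd can only stay the same or decrease.

Answer: no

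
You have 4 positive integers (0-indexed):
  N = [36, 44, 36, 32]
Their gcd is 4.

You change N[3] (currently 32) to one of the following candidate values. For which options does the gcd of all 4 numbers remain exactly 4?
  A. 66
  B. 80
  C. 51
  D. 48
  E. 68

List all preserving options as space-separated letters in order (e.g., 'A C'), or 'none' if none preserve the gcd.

Old gcd = 4; gcd of others (without N[3]) = 4
New gcd for candidate v: gcd(4, v). Preserves old gcd iff gcd(4, v) = 4.
  Option A: v=66, gcd(4,66)=2 -> changes
  Option B: v=80, gcd(4,80)=4 -> preserves
  Option C: v=51, gcd(4,51)=1 -> changes
  Option D: v=48, gcd(4,48)=4 -> preserves
  Option E: v=68, gcd(4,68)=4 -> preserves

Answer: B D E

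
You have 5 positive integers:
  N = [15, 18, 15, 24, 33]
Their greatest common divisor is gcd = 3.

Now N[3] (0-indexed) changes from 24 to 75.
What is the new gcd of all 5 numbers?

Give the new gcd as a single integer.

Answer: 3

Derivation:
Numbers: [15, 18, 15, 24, 33], gcd = 3
Change: index 3, 24 -> 75
gcd of the OTHER numbers (without index 3): gcd([15, 18, 15, 33]) = 3
New gcd = gcd(g_others, new_val) = gcd(3, 75) = 3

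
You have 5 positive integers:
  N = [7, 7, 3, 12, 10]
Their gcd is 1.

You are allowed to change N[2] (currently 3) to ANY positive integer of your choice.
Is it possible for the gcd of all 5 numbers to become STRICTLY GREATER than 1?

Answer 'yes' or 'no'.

Answer: no

Derivation:
Current gcd = 1
gcd of all OTHER numbers (without N[2]=3): gcd([7, 7, 12, 10]) = 1
The new gcd after any change is gcd(1, new_value).
This can be at most 1.
Since 1 = old gcd 1, the gcd can only stay the same or decrease.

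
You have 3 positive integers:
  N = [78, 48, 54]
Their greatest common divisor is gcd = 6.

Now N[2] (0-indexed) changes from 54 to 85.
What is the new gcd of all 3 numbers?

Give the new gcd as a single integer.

Answer: 1

Derivation:
Numbers: [78, 48, 54], gcd = 6
Change: index 2, 54 -> 85
gcd of the OTHER numbers (without index 2): gcd([78, 48]) = 6
New gcd = gcd(g_others, new_val) = gcd(6, 85) = 1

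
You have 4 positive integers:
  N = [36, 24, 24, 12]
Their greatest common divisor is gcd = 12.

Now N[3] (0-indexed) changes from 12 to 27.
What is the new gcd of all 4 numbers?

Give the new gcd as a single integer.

Numbers: [36, 24, 24, 12], gcd = 12
Change: index 3, 12 -> 27
gcd of the OTHER numbers (without index 3): gcd([36, 24, 24]) = 12
New gcd = gcd(g_others, new_val) = gcd(12, 27) = 3

Answer: 3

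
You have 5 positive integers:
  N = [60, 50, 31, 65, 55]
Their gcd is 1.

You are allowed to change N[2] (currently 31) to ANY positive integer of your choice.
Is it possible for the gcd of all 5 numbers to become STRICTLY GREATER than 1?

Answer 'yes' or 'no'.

Current gcd = 1
gcd of all OTHER numbers (without N[2]=31): gcd([60, 50, 65, 55]) = 5
The new gcd after any change is gcd(5, new_value).
This can be at most 5.
Since 5 > old gcd 1, the gcd CAN increase (e.g., set N[2] = 5).

Answer: yes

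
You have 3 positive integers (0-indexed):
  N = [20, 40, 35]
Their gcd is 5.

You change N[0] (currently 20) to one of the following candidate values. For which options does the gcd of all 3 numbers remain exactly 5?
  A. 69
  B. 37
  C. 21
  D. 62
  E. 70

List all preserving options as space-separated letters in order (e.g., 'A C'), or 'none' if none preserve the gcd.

Answer: E

Derivation:
Old gcd = 5; gcd of others (without N[0]) = 5
New gcd for candidate v: gcd(5, v). Preserves old gcd iff gcd(5, v) = 5.
  Option A: v=69, gcd(5,69)=1 -> changes
  Option B: v=37, gcd(5,37)=1 -> changes
  Option C: v=21, gcd(5,21)=1 -> changes
  Option D: v=62, gcd(5,62)=1 -> changes
  Option E: v=70, gcd(5,70)=5 -> preserves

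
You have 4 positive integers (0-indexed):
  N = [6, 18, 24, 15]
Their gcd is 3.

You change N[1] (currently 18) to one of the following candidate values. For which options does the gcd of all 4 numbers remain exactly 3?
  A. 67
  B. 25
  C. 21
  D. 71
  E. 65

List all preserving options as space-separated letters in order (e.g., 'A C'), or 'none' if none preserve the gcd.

Old gcd = 3; gcd of others (without N[1]) = 3
New gcd for candidate v: gcd(3, v). Preserves old gcd iff gcd(3, v) = 3.
  Option A: v=67, gcd(3,67)=1 -> changes
  Option B: v=25, gcd(3,25)=1 -> changes
  Option C: v=21, gcd(3,21)=3 -> preserves
  Option D: v=71, gcd(3,71)=1 -> changes
  Option E: v=65, gcd(3,65)=1 -> changes

Answer: C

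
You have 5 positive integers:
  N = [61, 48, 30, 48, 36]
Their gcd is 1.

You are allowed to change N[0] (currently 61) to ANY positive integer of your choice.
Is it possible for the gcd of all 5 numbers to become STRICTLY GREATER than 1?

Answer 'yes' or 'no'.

Answer: yes

Derivation:
Current gcd = 1
gcd of all OTHER numbers (without N[0]=61): gcd([48, 30, 48, 36]) = 6
The new gcd after any change is gcd(6, new_value).
This can be at most 6.
Since 6 > old gcd 1, the gcd CAN increase (e.g., set N[0] = 6).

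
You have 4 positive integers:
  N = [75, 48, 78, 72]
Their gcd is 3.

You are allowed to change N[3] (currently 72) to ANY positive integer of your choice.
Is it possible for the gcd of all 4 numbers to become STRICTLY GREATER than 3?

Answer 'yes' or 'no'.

Answer: no

Derivation:
Current gcd = 3
gcd of all OTHER numbers (without N[3]=72): gcd([75, 48, 78]) = 3
The new gcd after any change is gcd(3, new_value).
This can be at most 3.
Since 3 = old gcd 3, the gcd can only stay the same or decrease.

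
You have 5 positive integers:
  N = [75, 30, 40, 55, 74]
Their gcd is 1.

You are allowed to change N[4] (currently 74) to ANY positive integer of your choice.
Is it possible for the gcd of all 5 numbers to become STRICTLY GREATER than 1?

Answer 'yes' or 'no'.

Current gcd = 1
gcd of all OTHER numbers (without N[4]=74): gcd([75, 30, 40, 55]) = 5
The new gcd after any change is gcd(5, new_value).
This can be at most 5.
Since 5 > old gcd 1, the gcd CAN increase (e.g., set N[4] = 5).

Answer: yes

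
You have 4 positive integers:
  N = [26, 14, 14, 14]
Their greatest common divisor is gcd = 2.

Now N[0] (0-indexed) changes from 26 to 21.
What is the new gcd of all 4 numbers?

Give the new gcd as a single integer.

Numbers: [26, 14, 14, 14], gcd = 2
Change: index 0, 26 -> 21
gcd of the OTHER numbers (without index 0): gcd([14, 14, 14]) = 14
New gcd = gcd(g_others, new_val) = gcd(14, 21) = 7

Answer: 7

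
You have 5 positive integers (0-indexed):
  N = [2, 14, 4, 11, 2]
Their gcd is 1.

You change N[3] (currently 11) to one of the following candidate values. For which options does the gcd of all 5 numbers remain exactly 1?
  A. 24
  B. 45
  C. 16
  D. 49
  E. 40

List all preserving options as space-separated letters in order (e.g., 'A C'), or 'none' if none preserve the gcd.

Old gcd = 1; gcd of others (without N[3]) = 2
New gcd for candidate v: gcd(2, v). Preserves old gcd iff gcd(2, v) = 1.
  Option A: v=24, gcd(2,24)=2 -> changes
  Option B: v=45, gcd(2,45)=1 -> preserves
  Option C: v=16, gcd(2,16)=2 -> changes
  Option D: v=49, gcd(2,49)=1 -> preserves
  Option E: v=40, gcd(2,40)=2 -> changes

Answer: B D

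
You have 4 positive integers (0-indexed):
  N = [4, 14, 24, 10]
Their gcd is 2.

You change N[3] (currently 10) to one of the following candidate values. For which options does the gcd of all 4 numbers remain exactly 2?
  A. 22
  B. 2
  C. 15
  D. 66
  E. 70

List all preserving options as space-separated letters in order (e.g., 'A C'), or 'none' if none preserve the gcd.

Answer: A B D E

Derivation:
Old gcd = 2; gcd of others (without N[3]) = 2
New gcd for candidate v: gcd(2, v). Preserves old gcd iff gcd(2, v) = 2.
  Option A: v=22, gcd(2,22)=2 -> preserves
  Option B: v=2, gcd(2,2)=2 -> preserves
  Option C: v=15, gcd(2,15)=1 -> changes
  Option D: v=66, gcd(2,66)=2 -> preserves
  Option E: v=70, gcd(2,70)=2 -> preserves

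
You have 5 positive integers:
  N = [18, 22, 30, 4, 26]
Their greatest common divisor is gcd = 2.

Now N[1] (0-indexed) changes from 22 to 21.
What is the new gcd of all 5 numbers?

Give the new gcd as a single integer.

Numbers: [18, 22, 30, 4, 26], gcd = 2
Change: index 1, 22 -> 21
gcd of the OTHER numbers (without index 1): gcd([18, 30, 4, 26]) = 2
New gcd = gcd(g_others, new_val) = gcd(2, 21) = 1

Answer: 1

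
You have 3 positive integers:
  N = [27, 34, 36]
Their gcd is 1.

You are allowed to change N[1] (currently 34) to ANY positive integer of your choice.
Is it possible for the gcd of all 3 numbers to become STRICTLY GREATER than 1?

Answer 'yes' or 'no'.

Answer: yes

Derivation:
Current gcd = 1
gcd of all OTHER numbers (without N[1]=34): gcd([27, 36]) = 9
The new gcd after any change is gcd(9, new_value).
This can be at most 9.
Since 9 > old gcd 1, the gcd CAN increase (e.g., set N[1] = 9).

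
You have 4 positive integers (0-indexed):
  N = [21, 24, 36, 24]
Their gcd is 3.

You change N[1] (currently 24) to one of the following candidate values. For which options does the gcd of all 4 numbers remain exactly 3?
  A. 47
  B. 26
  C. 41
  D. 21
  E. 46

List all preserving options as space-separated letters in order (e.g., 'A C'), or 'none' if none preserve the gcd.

Answer: D

Derivation:
Old gcd = 3; gcd of others (without N[1]) = 3
New gcd for candidate v: gcd(3, v). Preserves old gcd iff gcd(3, v) = 3.
  Option A: v=47, gcd(3,47)=1 -> changes
  Option B: v=26, gcd(3,26)=1 -> changes
  Option C: v=41, gcd(3,41)=1 -> changes
  Option D: v=21, gcd(3,21)=3 -> preserves
  Option E: v=46, gcd(3,46)=1 -> changes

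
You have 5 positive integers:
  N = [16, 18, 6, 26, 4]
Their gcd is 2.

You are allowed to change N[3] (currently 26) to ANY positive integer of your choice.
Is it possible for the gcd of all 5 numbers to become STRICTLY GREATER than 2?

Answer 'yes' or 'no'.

Answer: no

Derivation:
Current gcd = 2
gcd of all OTHER numbers (without N[3]=26): gcd([16, 18, 6, 4]) = 2
The new gcd after any change is gcd(2, new_value).
This can be at most 2.
Since 2 = old gcd 2, the gcd can only stay the same or decrease.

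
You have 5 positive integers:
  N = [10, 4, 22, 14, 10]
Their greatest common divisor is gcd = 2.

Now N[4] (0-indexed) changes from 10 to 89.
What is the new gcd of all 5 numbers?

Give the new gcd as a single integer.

Answer: 1

Derivation:
Numbers: [10, 4, 22, 14, 10], gcd = 2
Change: index 4, 10 -> 89
gcd of the OTHER numbers (without index 4): gcd([10, 4, 22, 14]) = 2
New gcd = gcd(g_others, new_val) = gcd(2, 89) = 1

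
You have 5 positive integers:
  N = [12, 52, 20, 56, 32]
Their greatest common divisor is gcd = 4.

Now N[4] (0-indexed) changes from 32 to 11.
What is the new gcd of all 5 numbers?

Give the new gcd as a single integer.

Numbers: [12, 52, 20, 56, 32], gcd = 4
Change: index 4, 32 -> 11
gcd of the OTHER numbers (without index 4): gcd([12, 52, 20, 56]) = 4
New gcd = gcd(g_others, new_val) = gcd(4, 11) = 1

Answer: 1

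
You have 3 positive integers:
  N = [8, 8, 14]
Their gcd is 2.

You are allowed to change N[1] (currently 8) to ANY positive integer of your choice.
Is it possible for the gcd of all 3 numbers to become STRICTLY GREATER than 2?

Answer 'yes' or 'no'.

Answer: no

Derivation:
Current gcd = 2
gcd of all OTHER numbers (without N[1]=8): gcd([8, 14]) = 2
The new gcd after any change is gcd(2, new_value).
This can be at most 2.
Since 2 = old gcd 2, the gcd can only stay the same or decrease.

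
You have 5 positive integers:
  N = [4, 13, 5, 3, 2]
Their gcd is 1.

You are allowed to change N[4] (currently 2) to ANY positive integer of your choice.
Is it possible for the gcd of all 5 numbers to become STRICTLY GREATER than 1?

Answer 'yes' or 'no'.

Answer: no

Derivation:
Current gcd = 1
gcd of all OTHER numbers (without N[4]=2): gcd([4, 13, 5, 3]) = 1
The new gcd after any change is gcd(1, new_value).
This can be at most 1.
Since 1 = old gcd 1, the gcd can only stay the same or decrease.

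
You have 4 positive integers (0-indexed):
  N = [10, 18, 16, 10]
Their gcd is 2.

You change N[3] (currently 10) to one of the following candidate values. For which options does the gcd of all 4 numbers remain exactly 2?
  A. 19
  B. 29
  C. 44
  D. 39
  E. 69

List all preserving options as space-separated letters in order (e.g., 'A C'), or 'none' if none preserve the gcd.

Old gcd = 2; gcd of others (without N[3]) = 2
New gcd for candidate v: gcd(2, v). Preserves old gcd iff gcd(2, v) = 2.
  Option A: v=19, gcd(2,19)=1 -> changes
  Option B: v=29, gcd(2,29)=1 -> changes
  Option C: v=44, gcd(2,44)=2 -> preserves
  Option D: v=39, gcd(2,39)=1 -> changes
  Option E: v=69, gcd(2,69)=1 -> changes

Answer: C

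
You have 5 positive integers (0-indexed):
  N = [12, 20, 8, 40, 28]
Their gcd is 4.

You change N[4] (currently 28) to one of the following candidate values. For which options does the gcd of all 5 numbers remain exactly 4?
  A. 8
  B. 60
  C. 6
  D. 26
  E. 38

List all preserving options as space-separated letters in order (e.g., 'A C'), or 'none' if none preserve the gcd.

Answer: A B

Derivation:
Old gcd = 4; gcd of others (without N[4]) = 4
New gcd for candidate v: gcd(4, v). Preserves old gcd iff gcd(4, v) = 4.
  Option A: v=8, gcd(4,8)=4 -> preserves
  Option B: v=60, gcd(4,60)=4 -> preserves
  Option C: v=6, gcd(4,6)=2 -> changes
  Option D: v=26, gcd(4,26)=2 -> changes
  Option E: v=38, gcd(4,38)=2 -> changes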